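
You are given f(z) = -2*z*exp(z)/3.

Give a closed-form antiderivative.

Recognize the product-rule pattern: f = u'v + uv' with u = 2/3 - 2*z/3, v = exp(z), so integration by parts undoes it.
Check: d/dz[-2*z*exp(z)/3 + 2*exp(z)/3] = -2*z*exp(z)/3 = f(z).

An antiderivative is F(z) = -2*z*exp(z)/3 + 2*exp(z)/3.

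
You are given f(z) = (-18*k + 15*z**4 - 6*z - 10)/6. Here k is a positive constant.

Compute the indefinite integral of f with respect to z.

A first test for any F(z): its z-derivative must equal f(z) identically.
Check: d/dz[-3*k*z + z**5/2 - z**2/2 - 5*z/3] = -3*k + 5*z**4/2 - z - 5/3, which equals f(z).

F(z) = -3*k*z + z**5/2 - z**2/2 - 5*z/3 + C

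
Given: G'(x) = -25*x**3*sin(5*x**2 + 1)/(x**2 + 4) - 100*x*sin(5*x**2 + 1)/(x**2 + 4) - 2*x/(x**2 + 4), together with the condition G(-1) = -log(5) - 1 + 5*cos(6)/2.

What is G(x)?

Integrate term by term and add the pieces.
A general antiderivative is -log(x**2 + 4) + 5*cos(5*x**2 + 1)/2 + C.
The condition gives C = -log(5) - 1 + 5*cos(6)/2 - (-log(5) + 5*cos(6)/2) = -1.
So G(x) = (-2*log(x**2 + 4) + 5*cos(5*x**2 + 1) - 2)/2.
Check: d/dx[(-2*log(x**2 + 4) + 5*cos(5*x**2 + 1) - 2)/2] = (-25*x**3*sin(5*x**2 + 1) - 100*x*sin(5*x**2 + 1) - 2*x)/(x**2 + 4), which equals G'(x).

G(x) = (-2*log(x**2 + 4) + 5*cos(5*x**2 + 1) - 2)/2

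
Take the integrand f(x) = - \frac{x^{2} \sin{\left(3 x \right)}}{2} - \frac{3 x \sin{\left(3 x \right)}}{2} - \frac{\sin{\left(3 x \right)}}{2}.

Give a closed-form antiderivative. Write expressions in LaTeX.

An antiderivative is F(x) = \frac{x^{2} \cos{\left(3 x \right)}}{6} - \frac{x \sin{\left(3 x \right)}}{9} + \frac{x \cos{\left(3 x \right)}}{2} - \frac{\sin{\left(3 x \right)}}{6} + \frac{7 \cos{\left(3 x \right)}}{54}.

The integrand splits into summands that can be handled one at a time.
Check: d/dx[\frac{x^{2} \cos{\left(3 x \right)}}{6} - \frac{x \sin{\left(3 x \right)}}{9} + \frac{x \cos{\left(3 x \right)}}{2} - \frac{\sin{\left(3 x \right)}}{6} + \frac{7 \cos{\left(3 x \right)}}{54}] = - \frac{x^{2} \sin{\left(3 x \right)}}{2} - \frac{3 x \sin{\left(3 x \right)}}{2} - \frac{\sin{\left(3 x \right)}}{2} = f(x).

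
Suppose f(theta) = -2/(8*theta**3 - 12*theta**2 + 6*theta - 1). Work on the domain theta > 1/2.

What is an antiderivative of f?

An antiderivative is F(theta) = 1/(2*(2*theta - 1)**2).

Recover f(theta) by differentiating a candidate F(theta); any mismatch rules it out.
Check: d/dtheta[1/(2*(2*theta - 1)**2)] = -2/(8*theta**3 - 12*theta**2 + 6*theta - 1) = f(theta).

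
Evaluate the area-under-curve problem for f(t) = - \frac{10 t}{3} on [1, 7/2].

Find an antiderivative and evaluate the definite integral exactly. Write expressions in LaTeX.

Any candidate F(t) must reproduce f(t) exactly when differentiated.
F(t) = - \frac{5 t^{2} - 9}{3} is an antiderivative of f.
Check: d/dt[- \frac{5 t^{2} - 9}{3}] = - \frac{10 t}{3} = f(t).
F(7/2) = - \frac{209}{12}; F(1) = \frac{4}{3}.
Integral = F(7/2) - F(1) = - \frac{75}{4}.

Antiderivative: F(t) = - \frac{5 t^{2} - 9}{3}; value = - \frac{75}{4}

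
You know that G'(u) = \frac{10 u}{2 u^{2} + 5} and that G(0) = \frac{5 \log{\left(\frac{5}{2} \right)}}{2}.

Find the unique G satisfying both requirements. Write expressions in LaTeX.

G(u) = \frac{5 \log{\left(u^{2} + \frac{5}{2} \right)}}{2}

The substitution w = u^{2} + \frac{5}{2} works: G'(u) is exactly (dG/dw)*(dw/du) for that inner function.
A general antiderivative is \frac{5 \log{\left(u^{2} + \frac{5}{2} \right)}}{2} + C.
The condition gives C = \frac{5 \log{\left(\frac{5}{2} \right)}}{2} - (\frac{5 \log{\left(\frac{5}{2} \right)}}{2}) = 0.
So G(u) = \frac{5 \log{\left(u^{2} + \frac{5}{2} \right)}}{2}.
Check: d/du[\frac{5 \log{\left(u^{2} + \frac{5}{2} \right)}}{2}] = \frac{10 u}{2 u^{2} + 5} = G'(u).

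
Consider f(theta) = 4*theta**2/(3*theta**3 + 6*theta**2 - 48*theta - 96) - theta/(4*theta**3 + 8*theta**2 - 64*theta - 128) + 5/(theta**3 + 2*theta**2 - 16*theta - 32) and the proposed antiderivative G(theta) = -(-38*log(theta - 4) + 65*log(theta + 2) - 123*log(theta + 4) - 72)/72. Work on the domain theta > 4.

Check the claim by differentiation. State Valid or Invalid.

Valid - differentiating G returns exactly f.

d/dtheta[G] = (16*theta**2 - 3*theta + 60)/(12*theta**3 + 24*theta**2 - 192*theta - 384)
This equals f(theta) exactly, so the claim holds.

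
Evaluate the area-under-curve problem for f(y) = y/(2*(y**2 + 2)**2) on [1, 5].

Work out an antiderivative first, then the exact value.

Antiderivative: F(y) = -1/(4*y**2 + 8); value = 2/27

f matches the chain-rule pattern g'(h)*h' with inner function h(y) = y**2 + 2; substituting u = h(y) collapses the integral.
F(y) = -1/(4*y**2 + 8) is an antiderivative of f.
Check: d/dy[-1/(4*y**2 + 8)] = y/(2*y**4 + 8*y**2 + 8), which equals f(y).
F(5) = -1/108; F(1) = -1/12.
Integral = F(5) - F(1) = 2/27.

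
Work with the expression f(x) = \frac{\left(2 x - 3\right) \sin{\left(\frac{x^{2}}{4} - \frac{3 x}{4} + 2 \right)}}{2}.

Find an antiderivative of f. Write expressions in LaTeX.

f matches the chain-rule pattern g'(h)*h' with inner function h(x) = \frac{x^{2}}{4} - \frac{3 x}{4} + 2; substituting u = h(x) collapses the integral.
Check: d/dx[- 2 \cos{\left(\frac{x^{2}}{4} - \frac{3 x}{4} + 2 \right)}] = x \sin{\left(\frac{x^{2}}{4} - \frac{3 x}{4} + 2 \right)} - \frac{3 \sin{\left(\frac{x^{2}}{4} - \frac{3 x}{4} + 2 \right)}}{2}, which equals f(x).

An antiderivative is F(x) = - 2 \cos{\left(\frac{x^{2}}{4} - \frac{3 x}{4} + 2 \right)}.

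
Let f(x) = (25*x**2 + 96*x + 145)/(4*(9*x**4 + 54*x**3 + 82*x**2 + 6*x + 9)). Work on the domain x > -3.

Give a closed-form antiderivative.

An antiderivative is F(x) = (16*x*atan(3*x) + 48*atan(3*x) - 3)/(12*x + 36).

Recover f(x) by differentiating a candidate F(x); any mismatch rules it out.
Check: d/dx[(16*x*atan(3*x) + 48*atan(3*x) - 3)/(12*x + 36)] = (25*x**2 + 96*x + 145)/(36*x**4 + 216*x**3 + 328*x**2 + 24*x + 36), which equals f(x).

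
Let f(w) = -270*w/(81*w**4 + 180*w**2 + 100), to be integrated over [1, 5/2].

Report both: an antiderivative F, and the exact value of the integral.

Antiderivative: F(w) = 5/(3*w**2 + 10/3); value = -567/1007

The substitution u = 3*w**2/2 + 5/3 works: f is exactly (dF/du)*(du/dw) for that inner function.
F(w) = 5/(3*w**2 + 10/3) is an antiderivative of f.
Check: d/dw[5/(3*w**2 + 10/3)] = -270*w/(81*w**4 + 180*w**2 + 100) = f(w).
F(5/2) = 12/53; F(1) = 15/19.
Integral = F(5/2) - F(1) = -567/1007.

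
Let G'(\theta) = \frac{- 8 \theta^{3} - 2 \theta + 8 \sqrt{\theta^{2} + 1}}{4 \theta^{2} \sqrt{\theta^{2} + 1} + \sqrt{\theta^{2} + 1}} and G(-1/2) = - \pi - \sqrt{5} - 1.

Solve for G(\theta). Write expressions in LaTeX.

Any candidate G(\theta) must reproduce the stated G'(\theta) exactly.
A general antiderivative is - \sqrt{4 \theta^{2} + 4} + 4 \operatorname{atan}{\left(2 \theta \right)} + C.
The condition gives C = - \pi - \sqrt{5} - 1 - (- \pi - \sqrt{5}) = -1.
So G(\theta) = - 2 \sqrt{\theta^{2} + 1} + 4 \operatorname{atan}{\left(2 \theta \right)} - 1.
Check: d/d\theta[- 2 \sqrt{\theta^{2} + 1} + 4 \operatorname{atan}{\left(2 \theta \right)} - 1] = \frac{- 8 \theta^{3} - 2 \theta + 8 \sqrt{\theta^{2} + 1}}{4 \theta^{2} \sqrt{\theta^{2} + 1} + \sqrt{\theta^{2} + 1}} = G'(\theta).

G(\theta) = - 2 \sqrt{\theta^{2} + 1} + 4 \operatorname{atan}{\left(2 \theta \right)} - 1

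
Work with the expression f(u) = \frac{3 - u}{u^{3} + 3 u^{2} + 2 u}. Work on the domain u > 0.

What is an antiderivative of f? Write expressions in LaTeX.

The denominator factors as u \left(u + 1\right) \left(u + 2\right); partial fractions split f into directly integrable pieces: \frac{5}{2 \left(u + 2\right)} - \frac{4}{u + 1} + \frac{3}{2 u}.
Check: d/du[\frac{3 \log{\left(u \right)}}{2} - 4 \log{\left(u + 1 \right)} + \frac{5 \log{\left(u + 2 \right)}}{2}] = \frac{3 - u}{u^{3} + 3 u^{2} + 2 u} = f(u).

An antiderivative is F(u) = \frac{3 \log{\left(u \right)}}{2} - 4 \log{\left(u + 1 \right)} + \frac{5 \log{\left(u + 2 \right)}}{2}.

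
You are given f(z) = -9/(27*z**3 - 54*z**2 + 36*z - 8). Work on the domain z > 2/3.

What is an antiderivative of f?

Whatever form F(z) takes, F'(z) = f(z) is non-negotiable.
Check: d/dz[3/(18*z**2 - 24*z + 8)] = -9/(27*z**3 - 54*z**2 + 36*z - 8) = f(z).

An antiderivative is F(z) = 3/(18*z**2 - 24*z + 8).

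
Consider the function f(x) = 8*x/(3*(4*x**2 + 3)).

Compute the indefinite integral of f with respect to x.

F(x) = log(4*x**2 + 3)/3 + C

f matches the chain-rule pattern g'(h)*h' with inner function h(x) = 4*x**2 + 3; substituting u = h(x) collapses the integral.
Check: d/dx[log(4*x**2 + 3)/3] = 8*x/(12*x**2 + 9), which equals f(x).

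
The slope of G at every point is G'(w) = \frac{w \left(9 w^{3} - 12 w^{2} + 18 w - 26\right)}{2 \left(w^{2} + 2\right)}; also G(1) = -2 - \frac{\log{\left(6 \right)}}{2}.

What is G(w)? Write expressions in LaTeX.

G(w) = \frac{3 w^{3}}{2} - 3 w^{2} - \frac{\log{\left(2 w^{2} + 4 \right)}}{2} - \frac{1}{2}

Check a candidate G(w) by differentiating: d/dw[G] must match the given G'(w).
A general antiderivative is \frac{3 w^{3}}{2} - 3 w^{2} - \frac{\log{\left(2 w^{2} + 4 \right)}}{2} - \frac{3}{2} + C.
The condition gives C = -2 - \frac{\log{\left(6 \right)}}{2} - (-3 - \frac{\log{\left(6 \right)}}{2}) = 1.
So G(w) = \frac{3 w^{3}}{2} - 3 w^{2} - \frac{\log{\left(2 w^{2} + 4 \right)}}{2} - \frac{1}{2}.
Check: d/dw[\frac{3 w^{3}}{2} - 3 w^{2} - \frac{\log{\left(2 w^{2} + 4 \right)}}{2} - \frac{1}{2}] = \frac{9 w^{4} - 12 w^{3} + 18 w^{2} - 26 w}{2 w^{2} + 4}, which equals G'(w).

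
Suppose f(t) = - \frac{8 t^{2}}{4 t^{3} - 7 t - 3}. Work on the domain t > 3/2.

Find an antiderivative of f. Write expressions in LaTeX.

Factor the denominator (\left(t + 1\right) \left(2 t - 3\right) \left(2 t + 1\right)) and decompose: f = \frac{1}{2 t + 1} - \frac{9}{5 \left(2 t - 3\right)} - \frac{8}{5 \left(t + 1\right)}; each piece integrates to a log, atan, or power term.
Check: d/dt[- \frac{9 \log{\left(t - \frac{3}{2} \right)}}{10} + \frac{\log{\left(t + \frac{1}{2} \right)}}{2} - \frac{8 \log{\left(t + 1 \right)}}{5}] = - \frac{8 t^{2}}{4 t^{3} - 7 t - 3} = f(t).

An antiderivative is F(t) = - \frac{9 \log{\left(t - \frac{3}{2} \right)}}{10} + \frac{\log{\left(t + \frac{1}{2} \right)}}{2} - \frac{8 \log{\left(t + 1 \right)}}{5}.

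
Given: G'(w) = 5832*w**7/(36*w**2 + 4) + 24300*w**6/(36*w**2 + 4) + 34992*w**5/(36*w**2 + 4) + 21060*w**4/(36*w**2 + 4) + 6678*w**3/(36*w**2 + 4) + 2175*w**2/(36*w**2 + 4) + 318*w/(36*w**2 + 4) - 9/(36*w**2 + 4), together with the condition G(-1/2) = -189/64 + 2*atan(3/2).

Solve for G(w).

G(w) = (216*w**6 + 1080*w**5 + 1908*w**4 + 1360*w**3 + 318*w**2 + 30*w - 16*atan(3*w) - 7)/8

The integrand splits into summands that can be handled one at a time.
A general antiderivative is -(-3*w**2 - 5*w - 1/2)**3 - 2*atan(3*w) + C.
The condition gives C = -189/64 + 2*atan(3/2) - (-125/64 + 2*atan(3/2)) = -1.
So G(w) = (216*w**6 + 1080*w**5 + 1908*w**4 + 1360*w**3 + 318*w**2 + 30*w - 16*atan(3*w) - 7)/8.
Check: d/dw[(216*w**6 + 1080*w**5 + 1908*w**4 + 1360*w**3 + 318*w**2 + 30*w - 16*atan(3*w) - 7)/8] = (5832*w**7 + 24300*w**6 + 34992*w**5 + 21060*w**4 + 6678*w**3 + 2175*w**2 + 318*w - 9)/(36*w**2 + 4), which equals G'(w).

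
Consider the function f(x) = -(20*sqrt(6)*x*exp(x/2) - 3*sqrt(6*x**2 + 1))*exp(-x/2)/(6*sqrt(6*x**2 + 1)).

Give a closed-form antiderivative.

Whatever form F(x) takes, F'(x) = f(x) is non-negotiable.
Check: d/dx[(-5*sqrt(6)*sqrt(6*x**2 + 1)*exp(x/2) - 9)*exp(-x/2)/9] = (-20*sqrt(6)*x*exp(x/2) + 3*sqrt(6*x**2 + 1))*exp(-x/2)/(6*sqrt(6*x**2 + 1)), which equals f(x).

An antiderivative is F(x) = (-5*sqrt(6)*sqrt(6*x**2 + 1)*exp(x/2) - 9)*exp(-x/2)/9.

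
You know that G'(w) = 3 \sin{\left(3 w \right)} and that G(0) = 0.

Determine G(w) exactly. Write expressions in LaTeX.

For G(w) to be correct, d/dw[G] must agree with the stated G'(w) identically.
A general antiderivative is - \cos{\left(3 w \right)} + C.
The condition gives C = 0 - (-1) = 1.
So G(w) = 1 - \cos{\left(3 w \right)}.
Check: d/dw[1 - \cos{\left(3 w \right)}] = 3 \sin{\left(3 w \right)} = G'(w).

G(w) = 1 - \cos{\left(3 w \right)}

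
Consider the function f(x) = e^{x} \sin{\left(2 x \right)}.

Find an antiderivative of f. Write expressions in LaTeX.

An antiderivative is F(x) = \frac{e^{x} \sin{\left(2 x \right)}}{5} - \frac{2 e^{x} \cos{\left(2 x \right)}}{5}.

For F(x) to be correct the identity F'(x) - f(x) = 0 must hold.
Check: d/dx[\frac{e^{x} \sin{\left(2 x \right)}}{5} - \frac{2 e^{x} \cos{\left(2 x \right)}}{5}] = e^{x} \sin{\left(2 x \right)} = f(x).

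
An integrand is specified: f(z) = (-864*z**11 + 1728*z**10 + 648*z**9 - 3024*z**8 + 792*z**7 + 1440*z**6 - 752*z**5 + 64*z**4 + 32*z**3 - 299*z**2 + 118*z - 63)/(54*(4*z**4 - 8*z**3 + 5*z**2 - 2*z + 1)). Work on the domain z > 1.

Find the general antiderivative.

Any candidate F(z) must reproduce f(z) exactly when differentiated.
Check: d/dz[(-162*z**9 + 162*z**8 + 432*z**7 - 432*z**6 - 432*z**5 + 432*z**4 + 192*z**3 - 192*z**2 - 81*z*atan(2*z) - 32*z + 81*atan(2*z) + 248)/(324*z - 324)] = (-864*z**11 + 1728*z**10 + 648*z**9 - 3024*z**8 + 792*z**7 + 1440*z**6 - 752*z**5 + 64*z**4 + 32*z**3 - 299*z**2 + 118*z - 63)/(216*z**4 - 432*z**3 + 270*z**2 - 108*z + 54), which equals f(z).

F(z) = (-162*z**9 + 162*z**8 + 432*z**7 - 432*z**6 - 432*z**5 + 432*z**4 + 192*z**3 - 192*z**2 - 81*z*atan(2*z) - 32*z + 81*atan(2*z) + 248)/(324*z - 324) + C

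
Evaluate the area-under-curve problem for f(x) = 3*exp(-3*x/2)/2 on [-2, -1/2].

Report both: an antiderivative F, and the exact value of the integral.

For F(x) to be correct the identity F'(x) - f(x) = 0 must hold.
F(x) = -exp(-3*x/2) is an antiderivative of f.
Check: d/dx[-exp(-3*x/2)] = 3*exp(-3*x/2)/2 = f(x).
F(-1/2) = -exp(3/4); F(-2) = -exp(3).
Integral = F(-1/2) - F(-2) = -exp(3/4) + exp(3).

Antiderivative: F(x) = -exp(-3*x/2); value = -exp(3/4) + exp(3)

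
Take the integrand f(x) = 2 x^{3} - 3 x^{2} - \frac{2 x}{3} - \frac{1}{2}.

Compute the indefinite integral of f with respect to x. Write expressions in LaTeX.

F(x) = \frac{x^{4}}{2} - x^{3} - \frac{x^{2}}{3} - \frac{x}{2} + C

The integrand splits into summands that can be handled one at a time.
Check: d/dx[\frac{x^{4}}{2} - x^{3} - \frac{x^{2}}{3} - \frac{x}{2}] = 2 x^{3} - 3 x^{2} - \frac{2 x}{3} - \frac{1}{2} = f(x).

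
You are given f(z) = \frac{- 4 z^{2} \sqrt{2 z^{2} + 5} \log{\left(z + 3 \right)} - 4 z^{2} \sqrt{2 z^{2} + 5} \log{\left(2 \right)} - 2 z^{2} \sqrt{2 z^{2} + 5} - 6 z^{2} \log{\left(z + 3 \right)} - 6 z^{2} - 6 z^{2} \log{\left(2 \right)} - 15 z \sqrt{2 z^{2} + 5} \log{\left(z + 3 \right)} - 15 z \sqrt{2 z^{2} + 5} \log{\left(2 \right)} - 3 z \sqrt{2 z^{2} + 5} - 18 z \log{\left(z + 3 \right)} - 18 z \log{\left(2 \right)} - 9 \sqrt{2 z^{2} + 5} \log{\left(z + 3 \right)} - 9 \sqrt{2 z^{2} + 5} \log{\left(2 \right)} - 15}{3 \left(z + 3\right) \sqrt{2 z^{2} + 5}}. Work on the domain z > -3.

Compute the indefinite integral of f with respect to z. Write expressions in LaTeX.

F(z) = - \left(\frac{2 z^{2}}{3} + z + \sqrt{2 z^{2} + 5}\right) \log{\left(2 z + 6 \right)} + C

f has the shape u'v + uv' for u = - \frac{2 z^{2}}{3} - z - \sqrt{2 z^{2} + 5} and v = \log{\left(2 z + 6 \right)} — it is the derivative of the product u*v.
Check: d/dz[- \left(\frac{2 z^{2}}{3} + z + \sqrt{2 z^{2} + 5}\right) \log{\left(2 z + 6 \right)}] = \frac{- 4 z^{2} \sqrt{2 z^{2} + 5} \log{\left(z + 3 \right)} - 4 z^{2} \sqrt{2 z^{2} + 5} \log{\left(2 \right)} - 2 z^{2} \sqrt{2 z^{2} + 5} - 6 z^{2} \log{\left(z + 3 \right)} - 6 z^{2} - 6 z^{2} \log{\left(2 \right)} - 15 z \sqrt{2 z^{2} + 5} \log{\left(z + 3 \right)} - 15 z \sqrt{2 z^{2} + 5} \log{\left(2 \right)} - 3 z \sqrt{2 z^{2} + 5} - 18 z \log{\left(z + 3 \right)} - 18 z \log{\left(2 \right)} - 9 \sqrt{2 z^{2} + 5} \log{\left(z + 3 \right)} - 9 \sqrt{2 z^{2} + 5} \log{\left(2 \right)} - 15}{3 z \sqrt{2 z^{2} + 5} + 9 \sqrt{2 z^{2} + 5}}, which equals f(z).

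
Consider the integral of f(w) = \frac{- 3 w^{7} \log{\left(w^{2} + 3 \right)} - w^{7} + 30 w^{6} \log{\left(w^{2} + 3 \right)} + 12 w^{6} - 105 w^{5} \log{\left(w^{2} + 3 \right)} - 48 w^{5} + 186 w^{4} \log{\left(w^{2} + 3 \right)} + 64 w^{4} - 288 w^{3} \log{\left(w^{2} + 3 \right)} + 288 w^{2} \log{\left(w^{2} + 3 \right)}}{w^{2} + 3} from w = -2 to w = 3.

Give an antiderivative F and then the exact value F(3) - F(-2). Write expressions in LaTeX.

Antiderivative: F(w) = - \frac{\left(w^{2} - 4 w\right)^{3} \log{\left(w^{2} + 3 \right)}}{2}; value = \frac{27 \log{\left(12 \right)}}{2} + 864 \log{\left(7 \right)}

Recognize the product-rule pattern: f = u'v + uv' with u = - \frac{\left(w^{2} - 4 w\right)^{3}}{2}, v = \log{\left(w^{2} + 3 \right)}, so integration by parts undoes it.
F(w) = - \frac{\left(w^{2} - 4 w\right)^{3} \log{\left(w^{2} + 3 \right)}}{2} is an antiderivative of f.
Check: d/dw[- \frac{\left(w^{2} - 4 w\right)^{3} \log{\left(w^{2} + 3 \right)}}{2}] = \frac{- 3 w^{7} \log{\left(w^{2} + 3 \right)} - w^{7} + 30 w^{6} \log{\left(w^{2} + 3 \right)} + 12 w^{6} - 105 w^{5} \log{\left(w^{2} + 3 \right)} - 48 w^{5} + 186 w^{4} \log{\left(w^{2} + 3 \right)} + 64 w^{4} - 288 w^{3} \log{\left(w^{2} + 3 \right)} + 288 w^{2} \log{\left(w^{2} + 3 \right)}}{w^{2} + 3} = f(w).
F(3) = \frac{27 \log{\left(12 \right)}}{2}; F(-2) = - 864 \log{\left(7 \right)}.
Integral = F(3) - F(-2) = \frac{27 \log{\left(12 \right)}}{2} + 864 \log{\left(7 \right)}.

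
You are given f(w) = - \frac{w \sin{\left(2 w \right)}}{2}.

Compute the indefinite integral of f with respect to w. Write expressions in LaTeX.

F(w) = \frac{w \cos{\left(2 w \right)}}{4} - \frac{\sin{\left(2 w \right)}}{8} + C

An antiderivative F(w) passes only if d/dw[F] lands on f(w) exactly.
Check: d/dw[\frac{w \cos{\left(2 w \right)}}{4} - \frac{\sin{\left(2 w \right)}}{8}] = - \frac{w \sin{\left(2 w \right)}}{2} = f(w).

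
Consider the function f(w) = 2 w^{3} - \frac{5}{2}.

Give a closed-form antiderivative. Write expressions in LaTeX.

A candidate is checked by its d/dw: the result must match f(w).
Check: d/dw[\frac{w^{4}}{2} - \frac{5 w}{2}] = 2 w^{3} - \frac{5}{2} = f(w).

An antiderivative is F(w) = \frac{w^{4}}{2} - \frac{5 w}{2}.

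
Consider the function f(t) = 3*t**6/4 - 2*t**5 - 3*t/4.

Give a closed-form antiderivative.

An antiderivative is F(t) = 3*t**7/28 - t**6/3 - 3*t**2/8.

The integrand splits into summands that can be handled one at a time.
Check: d/dt[3*t**7/28 - t**6/3 - 3*t**2/8] = 3*t**6/4 - 2*t**5 - 3*t/4 = f(t).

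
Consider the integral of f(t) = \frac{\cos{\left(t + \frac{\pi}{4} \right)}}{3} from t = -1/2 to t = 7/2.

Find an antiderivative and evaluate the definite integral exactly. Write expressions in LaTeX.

Antiderivative: F(t) = \frac{\sin{\left(t + \frac{\pi}{4} \right)}}{3}; value = \frac{\sin{\left(\frac{\pi}{4} + \frac{7}{2} \right)}}{3} - \frac{\cos{\left(\frac{1}{2} + \frac{\pi}{4} \right)}}{3}

Since d/dt undoes antidifferentiation here, F'(t) = f(t) is required of F(t).
F(t) = \frac{\sin{\left(t + \frac{\pi}{4} \right)}}{3} is an antiderivative of f.
Check: d/dt[\frac{\sin{\left(t + \frac{\pi}{4} \right)}}{3}] = \frac{\cos{\left(t + \frac{\pi}{4} \right)}}{3} = f(t).
F(7/2) = \frac{\sin{\left(\frac{\pi}{4} + \frac{7}{2} \right)}}{3}; F(-1/2) = \frac{\cos{\left(\frac{1}{2} + \frac{\pi}{4} \right)}}{3}.
Integral = F(7/2) - F(-1/2) = \frac{\sin{\left(\frac{\pi}{4} + \frac{7}{2} \right)}}{3} - \frac{\cos{\left(\frac{1}{2} + \frac{\pi}{4} \right)}}{3}.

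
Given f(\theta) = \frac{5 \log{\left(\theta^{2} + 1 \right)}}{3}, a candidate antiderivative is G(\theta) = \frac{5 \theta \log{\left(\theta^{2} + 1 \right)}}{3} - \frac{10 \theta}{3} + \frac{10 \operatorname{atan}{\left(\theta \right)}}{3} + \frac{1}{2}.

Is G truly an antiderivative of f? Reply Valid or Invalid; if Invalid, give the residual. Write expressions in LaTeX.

d/d\theta[G] = \frac{5 \log{\left(\theta^{2} + 1 \right)}}{3}
This equals f(\theta) exactly, so the claim holds.

Valid: G'(\theta) = f(\theta).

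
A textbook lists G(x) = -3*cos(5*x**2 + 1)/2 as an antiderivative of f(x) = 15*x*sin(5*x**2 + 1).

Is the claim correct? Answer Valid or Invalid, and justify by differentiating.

Valid - the claim checks out under differentiation.

d/dx[G] = 15*x*sin(5*x**2 + 1)
This equals f(x) exactly, so the claim holds.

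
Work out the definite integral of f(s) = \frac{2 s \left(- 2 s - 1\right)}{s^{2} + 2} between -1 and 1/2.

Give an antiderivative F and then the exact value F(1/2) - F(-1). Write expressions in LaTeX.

Antiderivative: F(s) = - 4 s - \log{\left(s^{2} + 2 \right)} + 4 \sqrt{2} \operatorname{atan}{\left(\frac{\sqrt{2} s}{2} \right)}; value = -6 - \log{\left(\frac{9}{4} \right)} + \log{\left(3 \right)} + 4 \sqrt{2} \operatorname{atan}{\left(\frac{\sqrt{2}}{4} \right)} + 4 \sqrt{2} \operatorname{atan}{\left(\frac{\sqrt{2}}{2} \right)}

A first test for any F(s): its s-derivative must equal f(s) identically.
F(s) = - 4 s - \log{\left(s^{2} + 2 \right)} + 4 \sqrt{2} \operatorname{atan}{\left(\frac{\sqrt{2} s}{2} \right)} is an antiderivative of f.
Check: d/ds[- 4 s - \log{\left(s^{2} + 2 \right)} + 4 \sqrt{2} \operatorname{atan}{\left(\frac{\sqrt{2} s}{2} \right)}] = \frac{- 4 s^{2} - 2 s}{s^{2} + 2}, which equals f(s).
F(1/2) = -2 - \log{\left(\frac{9}{4} \right)} + 4 \sqrt{2} \operatorname{atan}{\left(\frac{\sqrt{2}}{4} \right)}; F(-1) = - 4 \sqrt{2} \operatorname{atan}{\left(\frac{\sqrt{2}}{2} \right)} - \log{\left(3 \right)} + 4.
Integral = F(1/2) - F(-1) = -6 - \log{\left(\frac{9}{4} \right)} + \log{\left(3 \right)} + 4 \sqrt{2} \operatorname{atan}{\left(\frac{\sqrt{2}}{4} \right)} + 4 \sqrt{2} \operatorname{atan}{\left(\frac{\sqrt{2}}{2} \right)}.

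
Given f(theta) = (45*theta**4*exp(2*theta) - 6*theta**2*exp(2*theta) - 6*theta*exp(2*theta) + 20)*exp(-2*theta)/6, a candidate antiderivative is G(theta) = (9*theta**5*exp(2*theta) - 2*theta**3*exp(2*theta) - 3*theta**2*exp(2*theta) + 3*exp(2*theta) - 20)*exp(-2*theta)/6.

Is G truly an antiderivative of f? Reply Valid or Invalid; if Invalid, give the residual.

Invalid: d/dtheta[G] - f = 10*exp(-2*theta)/3, which is not 0.

d/dtheta[G] = (45*theta**4*exp(2*theta) - 6*theta**2*exp(2*theta) - 6*theta*exp(2*theta) + 40)*exp(-2*theta)/6
d/dtheta[G] - f(theta) = 10*exp(-2*theta)/3 != 0.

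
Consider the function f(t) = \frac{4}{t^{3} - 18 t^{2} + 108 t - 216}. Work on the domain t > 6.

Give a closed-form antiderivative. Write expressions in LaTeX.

An antiderivative is F(t) = - \frac{2}{t^{2} - 12 t + 36}.

A candidate is checked by its d/dt: the result must match f(t).
Check: d/dt[- \frac{2}{t^{2} - 12 t + 36}] = \frac{4}{t^{3} - 18 t^{2} + 108 t - 216} = f(t).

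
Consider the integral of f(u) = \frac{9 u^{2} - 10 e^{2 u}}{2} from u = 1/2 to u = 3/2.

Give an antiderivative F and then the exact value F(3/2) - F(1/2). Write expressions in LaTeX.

Since d/du undoes antidifferentiation here, F'(u) = f(u) is required of F(u).
F(u) = \frac{3 u^{3}}{2} - \frac{5 e^{2 u}}{2} is an antiderivative of f.
Check: d/du[\frac{3 u^{3}}{2} - \frac{5 e^{2 u}}{2}] = \frac{9 u^{2}}{2} - 5 e^{2 u}, which equals f(u).
F(3/2) = \frac{81}{16} - \frac{5 e^{3}}{2}; F(1/2) = \frac{3}{16} - \frac{5 e}{2}.
Integral = F(3/2) - F(1/2) = - \frac{5 e^{3}}{2} + \frac{39}{8} + \frac{5 e}{2}.

Antiderivative: F(u) = \frac{3 u^{3}}{2} - \frac{5 e^{2 u}}{2}; value = - \frac{5 e^{3}}{2} + \frac{39}{8} + \frac{5 e}{2}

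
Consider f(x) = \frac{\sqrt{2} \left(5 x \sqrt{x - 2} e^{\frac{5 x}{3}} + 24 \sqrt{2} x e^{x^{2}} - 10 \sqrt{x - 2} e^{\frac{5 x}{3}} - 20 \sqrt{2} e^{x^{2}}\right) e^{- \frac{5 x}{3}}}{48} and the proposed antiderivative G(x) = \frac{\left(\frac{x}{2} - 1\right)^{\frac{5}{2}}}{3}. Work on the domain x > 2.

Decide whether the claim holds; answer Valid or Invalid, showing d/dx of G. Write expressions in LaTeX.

Invalid: d/dx[G] - f = \frac{\left(- 6 x e^{x^{2}} + 5 e^{x^{2}}\right) e^{- \frac{5 x}{3}}}{6}, which is not 0.

d/dx[G] = \frac{\sqrt{2} \left(5 x \sqrt{x - 2} - 10 \sqrt{x - 2}\right)}{48}
d/dx[G] - f(x) = \frac{\left(- 6 x e^{x^{2}} + 5 e^{x^{2}}\right) e^{- \frac{5 x}{3}}}{6} != 0.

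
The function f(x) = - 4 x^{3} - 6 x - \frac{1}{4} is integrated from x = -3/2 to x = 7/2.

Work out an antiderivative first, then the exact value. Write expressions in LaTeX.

Antiderivative: F(x) = - x^{4} - 3 x^{2} - \frac{x}{4}; value = - \frac{705}{4}

Integrate term by term and add the pieces.
F(x) = - x^{4} - 3 x^{2} - \frac{x}{4} is an antiderivative of f.
Check: d/dx[- x^{4} - 3 x^{2} - \frac{x}{4}] = - 4 x^{3} - 6 x - \frac{1}{4} = f(x).
F(7/2) = - \frac{3003}{16}; F(-3/2) = - \frac{183}{16}.
Integral = F(7/2) - F(-3/2) = - \frac{705}{4}.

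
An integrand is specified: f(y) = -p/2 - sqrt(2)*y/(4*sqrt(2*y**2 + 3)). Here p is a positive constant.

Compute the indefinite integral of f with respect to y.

F(y) = -(4*p*y + sqrt(2)*sqrt(2*y**2 + 3))/8 + C

A candidate is checked by its d/dy: the result must match f(y).
Check: d/dy[-(4*p*y + sqrt(2)*sqrt(2*y**2 + 3))/8] = (-2*p*sqrt(2*y**2 + 3) - sqrt(2)*y)/(4*sqrt(2*y**2 + 3)), which equals f(y).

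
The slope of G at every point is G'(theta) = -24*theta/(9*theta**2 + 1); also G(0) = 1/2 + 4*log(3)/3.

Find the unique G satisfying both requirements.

The substitution u = 3*theta**2 + 1/3 works: G'(theta) is exactly (dG/du)*(du/dtheta) for that inner function.
A general antiderivative is -4*log(3*theta**2 + 1/3)/3 + C.
The condition gives C = 1/2 + 4*log(3)/3 - (4*log(3)/3) = 1/2.
So G(theta) = -(8*log(3*theta**2 + 1/3) - 3)/6.
Check: d/dtheta[-(8*log(3*theta**2 + 1/3) - 3)/6] = -24*theta/(9*theta**2 + 1) = G'(theta).

G(theta) = -(8*log(3*theta**2 + 1/3) - 3)/6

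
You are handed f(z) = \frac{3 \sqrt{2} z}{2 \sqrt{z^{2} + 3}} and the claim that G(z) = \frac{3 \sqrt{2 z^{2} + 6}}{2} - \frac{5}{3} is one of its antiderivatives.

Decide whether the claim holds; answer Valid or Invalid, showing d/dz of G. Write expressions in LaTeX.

d/dz[G] = \frac{3 \sqrt{2} z}{2 \sqrt{z^{2} + 3}}
This equals f(z) exactly, so the claim holds.

Valid - differentiating G returns exactly f.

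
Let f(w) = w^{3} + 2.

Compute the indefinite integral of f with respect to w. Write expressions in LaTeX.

F(w) = \frac{w \left(w^{3} + 8\right)}{4} + C

For F(w) to be correct the identity F'(w) - f(w) = 0 must hold.
Check: d/dw[\frac{w \left(w^{3} + 8\right)}{4}] = w^{3} + 2 = f(w).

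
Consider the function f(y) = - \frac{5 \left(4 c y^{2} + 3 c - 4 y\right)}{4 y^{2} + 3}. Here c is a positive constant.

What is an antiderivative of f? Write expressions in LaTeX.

For F(y) to be correct the identity F'(y) - f(y) = 0 must hold.
Check: d/dy[- 5 c y + \frac{5 \log{\left(2 y^{2} + \frac{3}{2} \right)}}{2}] = \frac{- 20 c y^{2} - 15 c + 20 y}{4 y^{2} + 3}, which equals f(y).

An antiderivative is F(y) = - 5 c y + \frac{5 \log{\left(2 y^{2} + \frac{3}{2} \right)}}{2}.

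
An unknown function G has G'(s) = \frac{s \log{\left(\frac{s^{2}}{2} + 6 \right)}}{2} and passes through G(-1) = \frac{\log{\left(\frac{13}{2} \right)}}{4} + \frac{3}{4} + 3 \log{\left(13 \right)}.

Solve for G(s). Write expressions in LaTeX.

G(s) = \frac{s^{2} \log{\left(\frac{s^{2}}{2} + 6 \right)} - s^{2} + 12 \log{\left(s^{2} + 12 \right)} + 4}{4}

Any candidate G(s) must reproduce the stated G'(s) exactly.
A general antiderivative is \frac{s^{2} \log{\left(\frac{s^{2}}{2} + 6 \right)}}{4} - \frac{s^{2}}{4} + 3 \log{\left(s^{2} + 12 \right)} + C.
The condition gives C = \frac{\log{\left(\frac{13}{2} \right)}}{4} + \frac{3}{4} + 3 \log{\left(13 \right)} - (- \frac{1}{4} + \frac{\log{\left(\frac{13}{2} \right)}}{4} + 3 \log{\left(13 \right)}) = 1.
So G(s) = \frac{s^{2} \log{\left(\frac{s^{2}}{2} + 6 \right)} - s^{2} + 12 \log{\left(s^{2} + 12 \right)} + 4}{4}.
Check: d/ds[\frac{s^{2} \log{\left(\frac{s^{2}}{2} + 6 \right)} - s^{2} + 12 \log{\left(s^{2} + 12 \right)} + 4}{4}] = \frac{s \log{\left(\frac{s^{2}}{2} + 6 \right)}}{2} = G'(s).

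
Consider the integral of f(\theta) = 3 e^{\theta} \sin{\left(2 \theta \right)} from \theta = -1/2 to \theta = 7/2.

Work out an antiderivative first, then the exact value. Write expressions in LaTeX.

Antiderivative: F(\theta) = \frac{3 e^{\theta} \sin{\left(2 \theta \right)}}{5} - \frac{6 e^{\theta} \cos{\left(2 \theta \right)}}{5}; value = - \frac{6 e^{\frac{7}{2}} \cos{\left(7 \right)}}{5} + \frac{3 \sin{\left(1 \right)}}{5 e^{\frac{1}{2}}} + \frac{6 \cos{\left(1 \right)}}{5 e^{\frac{1}{2}}} + \frac{3 e^{\frac{7}{2}} \sin{\left(7 \right)}}{5}

Any candidate F(\theta) must reproduce f(\theta) exactly when differentiated.
F(\theta) = \frac{3 e^{\theta} \sin{\left(2 \theta \right)}}{5} - \frac{6 e^{\theta} \cos{\left(2 \theta \right)}}{5} is an antiderivative of f.
Check: d/d\theta[\frac{3 e^{\theta} \sin{\left(2 \theta \right)}}{5} - \frac{6 e^{\theta} \cos{\left(2 \theta \right)}}{5}] = 3 e^{\theta} \sin{\left(2 \theta \right)} = f(\theta).
F(7/2) = - \frac{6 e^{\frac{7}{2}} \cos{\left(7 \right)}}{5} + \frac{3 e^{\frac{7}{2}} \sin{\left(7 \right)}}{5}; F(-1/2) = - \frac{6 \cos{\left(1 \right)}}{5 e^{\frac{1}{2}}} - \frac{3 \sin{\left(1 \right)}}{5 e^{\frac{1}{2}}}.
Integral = F(7/2) - F(-1/2) = - \frac{6 e^{\frac{7}{2}} \cos{\left(7 \right)}}{5} + \frac{3 \sin{\left(1 \right)}}{5 e^{\frac{1}{2}}} + \frac{6 \cos{\left(1 \right)}}{5 e^{\frac{1}{2}}} + \frac{3 e^{\frac{7}{2}} \sin{\left(7 \right)}}{5}.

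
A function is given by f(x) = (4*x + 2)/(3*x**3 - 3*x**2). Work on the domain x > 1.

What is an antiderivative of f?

The denominator factors as 3*x**2*(x - 1); partial fractions split f into directly integrable pieces: 2/(x - 1) - 2/x - 2/(3*x**2).
Check: d/dx[(-6*x*log(x) + 6*x*log(x - 1) + 2)/(3*x)] = (4*x + 2)/(3*x**3 - 3*x**2) = f(x).

An antiderivative is F(x) = (-6*x*log(x) + 6*x*log(x - 1) + 2)/(3*x).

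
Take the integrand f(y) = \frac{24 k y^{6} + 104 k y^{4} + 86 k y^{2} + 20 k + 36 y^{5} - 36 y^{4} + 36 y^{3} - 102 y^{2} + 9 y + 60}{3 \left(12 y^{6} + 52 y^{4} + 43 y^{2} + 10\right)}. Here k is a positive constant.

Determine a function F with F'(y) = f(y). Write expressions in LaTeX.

An antiderivative is F(y) = \frac{8 k y^{3} + 4 k y + 6 y^{2} \log{\left(\frac{3 y^{2}}{2} + 5 \right)} + 12 y + 3 \log{\left(\frac{3 y^{2}}{2} + 5 \right)}}{12 y^{2} + 6}.

An antiderivative F(y) passes only if d/dy[F] lands on f(y) exactly.
Check: d/dy[\frac{8 k y^{3} + 4 k y + 6 y^{2} \log{\left(\frac{3 y^{2}}{2} + 5 \right)} + 12 y + 3 \log{\left(\frac{3 y^{2}}{2} + 5 \right)}}{12 y^{2} + 6}] = \frac{24 k y^{6} + 104 k y^{4} + 86 k y^{2} + 20 k + 36 y^{5} - 36 y^{4} + 36 y^{3} - 102 y^{2} + 9 y + 60}{36 y^{6} + 156 y^{4} + 129 y^{2} + 30}, which equals f(y).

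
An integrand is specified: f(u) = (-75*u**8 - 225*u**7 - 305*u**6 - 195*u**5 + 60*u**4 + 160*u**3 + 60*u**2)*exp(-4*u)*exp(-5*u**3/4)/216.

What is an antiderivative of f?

An antiderivative is F(u) = 5*(u**2/3 + u/3)**3*exp(-5*u**3/4 - 4*u)/2.

f has the shape v'r + vr' for v = 5*(u**2/3 + u/3)**3/2 and r = exp(-5*u**3/4 - 4*u) — it is the derivative of the product v*r.
Check: d/du[5*(u**2/3 + u/3)**3*exp(-5*u**3/4 - 4*u)/2] = (-75*u**8 - 225*u**7 - 305*u**6 - 195*u**5 + 60*u**4 + 160*u**3 + 60*u**2)*exp(-4*u)*exp(-5*u**3/4)/216 = f(u).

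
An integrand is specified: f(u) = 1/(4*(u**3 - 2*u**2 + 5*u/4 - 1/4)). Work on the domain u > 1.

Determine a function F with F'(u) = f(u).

Factor the denominator ((u - 1)*(2*u - 1)**2) and decompose: f = -2/(2*u - 1) - 2/(2*u - 1)**2 + 1/(u - 1); each piece integrates to a log, atan, or power term.
Check: d/du[log(u - 1) - log(u - 1/2) + 1/(2*u - 1)] = 1/(4*u**3 - 8*u**2 + 5*u - 1), which equals f(u).

An antiderivative is F(u) = log(u - 1) - log(u - 1/2) + 1/(2*u - 1).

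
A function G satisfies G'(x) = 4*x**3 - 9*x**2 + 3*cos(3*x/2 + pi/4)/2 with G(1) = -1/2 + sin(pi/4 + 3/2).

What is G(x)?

Integrate term by term and add the pieces.
A general antiderivative is x**4 - 3*x**3 + sin(3*x/2 + pi/4) + 5/2 + C.
The condition gives C = -1/2 + sin(pi/4 + 3/2) - (1/2 + sin(pi/4 + 3/2)) = -1.
So G(x) = x**4 - 3*x**3 + sin(3*x/2 + pi/4) + 3/2.
Check: d/dx[x**4 - 3*x**3 + sin(3*x/2 + pi/4) + 3/2] = 4*x**3 - 9*x**2 + 3*cos(3*x/2 + pi/4)/2 = G'(x).

G(x) = x**4 - 3*x**3 + sin(3*x/2 + pi/4) + 3/2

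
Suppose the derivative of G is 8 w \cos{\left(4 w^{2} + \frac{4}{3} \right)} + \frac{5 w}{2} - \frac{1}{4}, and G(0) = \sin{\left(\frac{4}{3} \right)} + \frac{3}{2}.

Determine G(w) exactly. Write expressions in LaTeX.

Integrate term by term and add the pieces.
A general antiderivative is \frac{5 w^{2}}{4} - \frac{w}{4} + \sin{\left(4 w^{2} + \frac{4}{3} \right)} + \frac{3}{2} + C.
The condition gives C = \sin{\left(\frac{4}{3} \right)} + \frac{3}{2} - (\sin{\left(\frac{4}{3} \right)} + \frac{3}{2}) = 0.
So G(w) = \frac{5 w^{2}}{4} - \frac{w}{4} + \sin{\left(4 w^{2} + \frac{4}{3} \right)} + \frac{3}{2}.
Check: d/dw[\frac{5 w^{2}}{4} - \frac{w}{4} + \sin{\left(4 w^{2} + \frac{4}{3} \right)} + \frac{3}{2}] = 8 w \cos{\left(4 w^{2} + \frac{4}{3} \right)} + \frac{5 w}{2} - \frac{1}{4} = G'(w).

G(w) = \frac{5 w^{2}}{4} - \frac{w}{4} + \sin{\left(4 w^{2} + \frac{4}{3} \right)} + \frac{3}{2}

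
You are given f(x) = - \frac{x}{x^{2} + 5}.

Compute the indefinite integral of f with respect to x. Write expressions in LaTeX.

F(x) = - \frac{\log{\left(x^{2} + 5 \right)}}{2} + C

f matches the chain-rule pattern g'(h)*h' with inner function h(x) = x^{2} + 5; substituting u = h(x) collapses the integral.
Check: d/dx[- \frac{\log{\left(x^{2} + 5 \right)}}{2}] = - \frac{x}{x^{2} + 5} = f(x).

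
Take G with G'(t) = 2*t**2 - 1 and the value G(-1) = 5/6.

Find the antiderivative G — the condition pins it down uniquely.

G(t) = 2*t**3/3 - t + 1/2

Whatever form G(t) takes, its d/dt must return the stated G'(t).
A general antiderivative is 2*t**3/3 - t + C.
The condition gives C = 5/6 - (1/3) = 1/2.
So G(t) = 2*t**3/3 - t + 1/2.
Check: d/dt[2*t**3/3 - t + 1/2] = 2*t**2 - 1 = G'(t).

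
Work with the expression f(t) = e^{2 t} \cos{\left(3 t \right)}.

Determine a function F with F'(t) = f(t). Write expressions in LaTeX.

An antiderivative is F(t) = \frac{3 e^{2 t} \sin{\left(3 t \right)}}{13} + \frac{2 e^{2 t} \cos{\left(3 t \right)}}{13}.

Recover f(t) by differentiating a candidate F(t); any mismatch rules it out.
Check: d/dt[\frac{3 e^{2 t} \sin{\left(3 t \right)}}{13} + \frac{2 e^{2 t} \cos{\left(3 t \right)}}{13}] = e^{2 t} \cos{\left(3 t \right)} = f(t).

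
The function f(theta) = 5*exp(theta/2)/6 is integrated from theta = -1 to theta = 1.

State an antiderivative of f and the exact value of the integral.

A candidate is checked by its d/dtheta: the result must match f(theta).
F(theta) = 5*exp(theta/2)/3 is an antiderivative of f.
Check: d/dtheta[5*exp(theta/2)/3] = 5*exp(theta/2)/6 = f(theta).
F(1) = 5*exp(1/2)/3; F(-1) = 5*exp(-1/2)/3.
Integral = F(1) - F(-1) = -5*exp(-1/2)/3 + 5*exp(1/2)/3.

Antiderivative: F(theta) = 5*exp(theta/2)/3; value = -5*exp(-1/2)/3 + 5*exp(1/2)/3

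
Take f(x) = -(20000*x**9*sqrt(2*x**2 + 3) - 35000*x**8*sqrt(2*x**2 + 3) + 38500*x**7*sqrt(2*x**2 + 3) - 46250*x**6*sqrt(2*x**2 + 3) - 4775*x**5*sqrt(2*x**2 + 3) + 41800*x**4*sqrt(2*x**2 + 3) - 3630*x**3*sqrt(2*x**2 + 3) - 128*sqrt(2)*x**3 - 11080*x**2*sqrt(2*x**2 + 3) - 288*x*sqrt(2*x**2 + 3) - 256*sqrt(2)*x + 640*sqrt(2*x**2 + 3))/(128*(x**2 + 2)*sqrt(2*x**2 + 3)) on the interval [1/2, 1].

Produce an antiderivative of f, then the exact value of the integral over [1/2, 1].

Check any antiderivative F(x) by computing F'(x) and comparing it with f(x).
F(x) = -(10000*x**8 - 20000*x**7 - 1000*x**6 + 19000*x**5 - 1775*x**4 - 7600*x**3 - 160*x**2 + 1280*x - 256*sqrt(2)*sqrt(2*x**2 + 3) - 256*log(2*x**2 + 4) + 256)/512 is an antiderivative of f.
Check: d/dx[-(10000*x**8 - 20000*x**7 - 1000*x**6 + 19000*x**5 - 1775*x**4 - 7600*x**3 - 160*x**2 + 1280*x - 256*sqrt(2)*sqrt(2*x**2 + 3) - 256*log(2*x**2 + 4) + 256)/512] = (-20000*x**9*sqrt(2*x**2 + 3) + 35000*x**8*sqrt(2*x**2 + 3) - 38500*x**7*sqrt(2*x**2 + 3) + 46250*x**6*sqrt(2*x**2 + 3) + 4775*x**5*sqrt(2*x**2 + 3) - 41800*x**4*sqrt(2*x**2 + 3) + 3630*x**3*sqrt(2*x**2 + 3) + 128*sqrt(2)*x**3 + 11080*x**2*sqrt(2*x**2 + 3) + 288*x*sqrt(2*x**2 + 3) + 256*sqrt(2)*x - 640*sqrt(2*x**2 + 3))/(128*x**2*sqrt(2*x**2 + 3) + 256*sqrt(2*x**2 + 3)), which equals f(x).
F(1) = -1/512 + log(6)/2 + sqrt(10)/2; F(1/2) = -1/2 + log(9/2)/2 + sqrt(7)/2.
Integral = F(1) - F(1/2) = -sqrt(7)/2 - log(9/2)/2 + 255/512 + log(6)/2 + sqrt(10)/2.

Antiderivative: F(x) = -(10000*x**8 - 20000*x**7 - 1000*x**6 + 19000*x**5 - 1775*x**4 - 7600*x**3 - 160*x**2 + 1280*x - 256*sqrt(2)*sqrt(2*x**2 + 3) - 256*log(2*x**2 + 4) + 256)/512; value = -sqrt(7)/2 - log(9/2)/2 + 255/512 + log(6)/2 + sqrt(10)/2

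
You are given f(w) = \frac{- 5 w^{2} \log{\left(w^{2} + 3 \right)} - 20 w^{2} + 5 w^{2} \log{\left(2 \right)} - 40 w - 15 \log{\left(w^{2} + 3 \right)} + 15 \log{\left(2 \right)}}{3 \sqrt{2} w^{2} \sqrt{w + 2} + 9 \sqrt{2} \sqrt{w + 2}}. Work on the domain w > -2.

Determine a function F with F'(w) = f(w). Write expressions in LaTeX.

f has the shape u'v + uv' for u = - \frac{10 \sqrt{\frac{w}{2} + 1}}{3} and v = \log{\left(\frac{w^{2}}{2} + \frac{3}{2} \right)} — it is the derivative of the product u*v.
Check: d/dw[- \frac{5 \sqrt{2} \sqrt{w + 2} \log{\left(\frac{w^{2}}{2} + \frac{3}{2} \right)}}{3}] = \frac{- 5 \sqrt{2} w^{2} \log{\left(w^{2} + 3 \right)} - 20 \sqrt{2} w^{2} + 5 \sqrt{2} w^{2} \log{\left(2 \right)} - 40 \sqrt{2} w - 15 \sqrt{2} \log{\left(w^{2} + 3 \right)} + 15 \sqrt{2} \log{\left(2 \right)}}{6 w^{2} \sqrt{w + 2} + 18 \sqrt{w + 2}}, which equals f(w).

An antiderivative is F(w) = - \frac{5 \sqrt{2} \sqrt{w + 2} \log{\left(\frac{w^{2}}{2} + \frac{3}{2} \right)}}{3}.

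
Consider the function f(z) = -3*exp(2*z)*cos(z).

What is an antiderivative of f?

Recover f(z) by differentiating a candidate F(z); any mismatch rules it out.
Check: d/dz[-3*(sin(z) + 2*cos(z))*exp(2*z)/5] = -3*exp(2*z)*cos(z) = f(z).

An antiderivative is F(z) = -3*(sin(z) + 2*cos(z))*exp(2*z)/5.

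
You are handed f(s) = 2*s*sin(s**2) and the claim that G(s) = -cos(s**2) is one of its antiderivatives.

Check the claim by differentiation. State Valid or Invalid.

Valid: G'(s) = f(s).

d/ds[G] = 2*s*sin(s**2)
This equals f(s) exactly, so the claim holds.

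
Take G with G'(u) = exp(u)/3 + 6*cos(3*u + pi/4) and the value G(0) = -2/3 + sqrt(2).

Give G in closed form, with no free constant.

The integrand splits into summands that can be handled one at a time.
A general antiderivative is exp(u)/3 + 2*sin(3*u + pi/4) + C.
The condition gives C = -2/3 + sqrt(2) - (1/3 + sqrt(2)) = -1.
So G(u) = (exp(u) + 6*sin(3*u + pi/4) - 3)/3.
Check: d/du[(exp(u) + 6*sin(3*u + pi/4) - 3)/3] = exp(u)/3 + 6*cos(3*u + pi/4) = G'(u).

G(u) = (exp(u) + 6*sin(3*u + pi/4) - 3)/3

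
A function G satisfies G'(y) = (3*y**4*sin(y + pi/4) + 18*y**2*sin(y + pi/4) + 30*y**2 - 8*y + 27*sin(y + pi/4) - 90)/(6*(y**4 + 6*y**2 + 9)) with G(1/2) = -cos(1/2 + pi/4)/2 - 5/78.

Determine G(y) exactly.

G(y) = -5*y/(y**2 + 3) - cos(y + pi/4)/2 + 1/2 + 2/(3*y**2 + 9)

Any candidate G(y) must reproduce the stated G'(y) exactly.
A general antiderivative is (2/3 - 5*y)/(y**2 + 3) - cos(y + pi/4)/2 + C.
The condition gives C = -cos(1/2 + pi/4)/2 - 5/78 - (-22/39 - cos(1/2 + pi/4)/2) = 1/2.
So G(y) = -5*y/(y**2 + 3) - cos(y + pi/4)/2 + 1/2 + 2/(3*y**2 + 9).
Check: d/dy[-5*y/(y**2 + 3) - cos(y + pi/4)/2 + 1/2 + 2/(3*y**2 + 9)] = (3*y**4*sin(y + pi/4) + 18*y**2*sin(y + pi/4) + 30*y**2 - 8*y + 27*sin(y + pi/4) - 90)/(6*y**4 + 36*y**2 + 54), which equals G'(y).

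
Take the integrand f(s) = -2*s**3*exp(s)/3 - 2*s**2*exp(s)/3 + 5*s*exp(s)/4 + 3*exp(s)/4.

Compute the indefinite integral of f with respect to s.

f has the shape u'v + uv' for u = -2*s**3/3 + 4*s**2/3 - 17*s/12 + 13/6 and v = exp(s) — it is the derivative of the product u*v.
Check: d/ds[(-8*s**3 + 16*s**2 - 17*s + 26)*exp(s)/12] = -2*s**3*exp(s)/3 - 2*s**2*exp(s)/3 + 5*s*exp(s)/4 + 3*exp(s)/4 = f(s).

F(s) = (-8*s**3 + 16*s**2 - 17*s + 26)*exp(s)/12 + C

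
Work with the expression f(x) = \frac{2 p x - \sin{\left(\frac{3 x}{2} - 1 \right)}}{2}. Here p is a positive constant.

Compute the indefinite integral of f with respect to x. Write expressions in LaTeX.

F(x) = \frac{p x^{2}}{2} + \frac{\cos{\left(\frac{3 x}{2} - 1 \right)}}{3} + C

A first test for any F(x): its x-derivative must equal f(x) identically.
Check: d/dx[\frac{p x^{2}}{2} + \frac{\cos{\left(\frac{3 x}{2} - 1 \right)}}{3}] = p x - \frac{\sin{\left(\frac{3 x}{2} - 1 \right)}}{2}, which equals f(x).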